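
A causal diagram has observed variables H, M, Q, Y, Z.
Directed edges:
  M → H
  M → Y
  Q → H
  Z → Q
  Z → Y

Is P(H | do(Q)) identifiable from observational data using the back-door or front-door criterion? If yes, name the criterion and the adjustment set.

desc(Q)\{Q}={H}; candidates ⊆ {M,Y,Z}.
∅: Q⊥H given ∅ in G with Q→· removed — back-door holds.
P(H|do(Q)) = P(H|Q) — no adjustment needed.

P(H|do(Q)): backdoor, adjust for ∅.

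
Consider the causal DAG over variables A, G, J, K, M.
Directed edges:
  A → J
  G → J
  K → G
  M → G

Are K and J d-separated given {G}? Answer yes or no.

Yes — K ⊥ J | {G}.

Bayes-Ball from K | {G} reaches {M}.
J ∉ reach(K|{G}) ⇒ K ⊥ J | {G}.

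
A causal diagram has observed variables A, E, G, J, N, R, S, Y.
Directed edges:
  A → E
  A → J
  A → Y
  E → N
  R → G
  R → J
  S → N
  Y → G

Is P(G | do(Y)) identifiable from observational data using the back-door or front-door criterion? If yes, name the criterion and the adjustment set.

P(G|do(Y)): backdoor, adjust for ∅.

desc(Y)\{Y}={G}; candidates ⊆ {A,E,J,N,R,S}.
∅: Y⊥G given ∅ in G with Y→· removed — back-door holds.
P(G|do(Y)) = P(G|Y) — no adjustment needed.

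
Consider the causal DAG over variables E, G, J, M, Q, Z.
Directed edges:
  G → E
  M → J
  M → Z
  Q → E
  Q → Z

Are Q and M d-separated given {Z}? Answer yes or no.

Bayes-Ball from Q | {Z} reaches {E,J,M}.
M ∈ reach(Q|{Z}) ⇒ Q ⊥̸ M | {Z}.

No — Q and M are d-connected given {Z}.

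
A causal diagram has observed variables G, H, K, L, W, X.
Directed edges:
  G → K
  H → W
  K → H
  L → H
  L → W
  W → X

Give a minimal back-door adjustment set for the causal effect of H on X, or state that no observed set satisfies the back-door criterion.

desc(H)\{H}={W,X}; candidates ⊆ {G,K,L}.
size 0: {}; under {} H still reaches {G,K,L,W,X} ∋ X.
{L}: H⊥X given {L} in G with H→· removed — back-door holds.

H→X: minimal back-door set {L}.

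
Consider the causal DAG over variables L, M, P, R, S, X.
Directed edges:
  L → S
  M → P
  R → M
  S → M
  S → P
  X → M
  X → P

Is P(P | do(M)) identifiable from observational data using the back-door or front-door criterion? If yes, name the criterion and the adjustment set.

P(P|do(M)): backdoor, adjust for {S, X}.

desc(M)\{M}={P}; candidates ⊆ {L,R,S,X}.
size 0: {}; under {} M still reaches {L,P,R,S,X} ∋ P.
size 1: {L}, {R}, {S} …(+1); under {L} M still reaches {P,R,S,X} ∋ P.
{S,X}: M⊥P given {S,X} in G with M→· removed — back-door holds.
P(P|do(M)) = Σ_{S,X} P(P|M,S,X)·P(S,X).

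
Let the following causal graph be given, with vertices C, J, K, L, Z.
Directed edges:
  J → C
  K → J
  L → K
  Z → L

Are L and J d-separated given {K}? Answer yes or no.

Yes — L ⊥ J | {K}.

Bayes-Ball from L | {K} reaches {Z}.
J ∉ reach(L|{K}) ⇒ L ⊥ J | {K}.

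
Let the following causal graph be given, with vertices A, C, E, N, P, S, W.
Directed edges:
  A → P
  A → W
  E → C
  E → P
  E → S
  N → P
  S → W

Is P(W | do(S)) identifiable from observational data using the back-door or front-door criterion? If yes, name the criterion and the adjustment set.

P(W|do(S)): backdoor, adjust for ∅.

desc(S)\{S}={W}; candidates ⊆ {A,C,E,N,P}.
∅: S⊥W given ∅ in G with S→· removed — back-door holds.
P(W|do(S)) = P(W|S) — no adjustment needed.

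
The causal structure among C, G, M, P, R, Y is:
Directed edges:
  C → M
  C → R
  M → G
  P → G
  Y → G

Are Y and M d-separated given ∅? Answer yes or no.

Bayes-Ball from Y | ∅ reaches {G}.
M ∉ reach(Y|∅) ⇒ Y ⊥ M | ∅.

Yes — Y ⊥ M | ∅.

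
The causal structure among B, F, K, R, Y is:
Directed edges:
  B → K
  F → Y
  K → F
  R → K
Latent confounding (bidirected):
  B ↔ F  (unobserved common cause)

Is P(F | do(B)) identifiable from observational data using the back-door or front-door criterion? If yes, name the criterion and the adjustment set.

P(F|do(B)): frontdoor, adjust for {K}.

desc(B)\{B}={F,K,Y}; candidates ⊆ {R}.
B↔F: latent back-door arc(s) into B.
size 0: {}; under {} B still reaches {F,Y} ∋ F.
size 1: {R}; under {R} B still reaches {F,Y} ∋ F.
B↔F cannot be blocked by any observed set — no back-door set.
{K}: (i) intercepts every directed B→F path; (ii) no back-door B→{K}; (iii) {B} blocks every back-door {K}→F. Front-door holds.
P(F|do(B)) = Σ_{K} P(K|B) Σ_{B'} P(F|K,B')P(B').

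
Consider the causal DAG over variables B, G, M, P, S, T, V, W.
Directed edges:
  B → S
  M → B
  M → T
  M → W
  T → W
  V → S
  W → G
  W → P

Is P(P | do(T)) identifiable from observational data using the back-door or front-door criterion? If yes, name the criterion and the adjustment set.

P(P|do(T)): backdoor, adjust for {M}.

desc(T)\{T}={G,P,W}; candidates ⊆ {B,M,S,V}.
size 0: {}; under {} T still reaches {B,G,M,P,S,W} ∋ P.
{M}: T⊥P given {M} in G with T→· removed — back-door holds.
P(P|do(T)) = Σ_{M} P(P|T,M)·P(M).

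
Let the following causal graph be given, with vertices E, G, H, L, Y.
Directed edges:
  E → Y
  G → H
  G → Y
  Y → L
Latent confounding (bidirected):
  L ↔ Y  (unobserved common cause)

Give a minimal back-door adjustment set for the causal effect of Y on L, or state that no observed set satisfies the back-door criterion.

Y→L: no observed back-door set.

desc(Y)\{Y}={L}; candidates ⊆ {E,G,H}.
Y↔L: latent back-door arc(s) into Y.
size 0: {}; under {} Y still reaches {E,G,H,L} ∋ L.
size 1: {E}, {G}, {H}; under {E} Y still reaches {G,H,L} ∋ L.
size 2: {E,G}, {E,H}, {G,H}; under {E,G} Y still reaches {L} ∋ L.
Y↔L cannot be blocked by any observed set — no back-door set.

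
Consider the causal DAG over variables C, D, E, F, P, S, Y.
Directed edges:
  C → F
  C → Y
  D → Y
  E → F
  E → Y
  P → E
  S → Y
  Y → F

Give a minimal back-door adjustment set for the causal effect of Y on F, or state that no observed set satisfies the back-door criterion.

Y→F: minimal back-door set {C, E}.

desc(Y)\{Y}={F}; candidates ⊆ {C,D,E,P,S}.
size 0: {}; under {} Y still reaches {C,D,E,F,P,S} ∋ F.
size 1: {C}, {D}, {E} …(+2); under {C} Y still reaches {D,E,F,P,S} ∋ F.
{C,E}: Y⊥F given {C,E} in G with Y→· removed — back-door holds.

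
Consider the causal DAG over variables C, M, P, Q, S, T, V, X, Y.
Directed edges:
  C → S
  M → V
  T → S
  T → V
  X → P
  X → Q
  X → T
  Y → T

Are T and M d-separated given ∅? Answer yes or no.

Yes — T ⊥ M | ∅.

Bayes-Ball from T | ∅ reaches {P,Q,S,V,X,Y}.
M ∉ reach(T|∅) ⇒ T ⊥ M | ∅.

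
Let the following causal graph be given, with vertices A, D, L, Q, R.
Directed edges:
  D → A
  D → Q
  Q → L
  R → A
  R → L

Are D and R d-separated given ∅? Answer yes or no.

Bayes-Ball from D | ∅ reaches {A,L,Q}.
R ∉ reach(D|∅) ⇒ D ⊥ R | ∅.

Yes — D ⊥ R | ∅.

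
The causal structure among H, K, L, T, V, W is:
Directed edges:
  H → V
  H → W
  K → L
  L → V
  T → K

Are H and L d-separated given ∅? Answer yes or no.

Yes — H ⊥ L | ∅.

Bayes-Ball from H | ∅ reaches {V,W}.
L ∉ reach(H|∅) ⇒ H ⊥ L | ∅.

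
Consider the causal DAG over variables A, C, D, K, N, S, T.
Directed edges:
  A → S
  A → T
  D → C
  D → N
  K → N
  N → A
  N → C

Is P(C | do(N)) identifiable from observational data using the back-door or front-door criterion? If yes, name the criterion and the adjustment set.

desc(N)\{N}={A,C,S,T}; candidates ⊆ {D,K}.
size 0: {}; under {} N still reaches {C,D,K} ∋ C.
{D}: N⊥C given {D} in G with N→· removed — back-door holds.
P(C|do(N)) = Σ_{D} P(C|N,D)·P(D).

P(C|do(N)): backdoor, adjust for {D}.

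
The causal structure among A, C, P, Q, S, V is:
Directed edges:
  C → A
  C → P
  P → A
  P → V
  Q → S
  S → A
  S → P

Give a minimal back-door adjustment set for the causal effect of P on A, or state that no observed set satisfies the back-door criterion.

P→A: minimal back-door set {C, S}.

desc(P)\{P}={A,V}; candidates ⊆ {C,Q,S}.
size 0: {}; under {} P still reaches {A,C,Q,S} ∋ A.
size 1: {C}, {Q}, {S}; under {C} P still reaches {A,Q,S} ∋ A.
{C,S}: P⊥A given {C,S} in G with P→· removed — back-door holds.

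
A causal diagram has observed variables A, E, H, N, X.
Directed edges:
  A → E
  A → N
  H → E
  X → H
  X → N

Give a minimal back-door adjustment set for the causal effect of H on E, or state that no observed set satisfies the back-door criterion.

H→E: minimal back-door set ∅.

desc(H)\{H}={E}; candidates ⊆ {A,N,X}.
∅: H⊥E given ∅ in G with H→· removed — back-door holds.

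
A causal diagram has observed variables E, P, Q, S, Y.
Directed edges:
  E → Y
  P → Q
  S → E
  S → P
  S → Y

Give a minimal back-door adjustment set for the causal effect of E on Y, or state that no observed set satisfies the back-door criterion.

desc(E)\{E}={Y}; candidates ⊆ {P,Q,S}.
size 0: {}; under {} E still reaches {P,Q,S,Y} ∋ Y.
{S}: E⊥Y given {S} in G with E→· removed — back-door holds.

E→Y: minimal back-door set {S}.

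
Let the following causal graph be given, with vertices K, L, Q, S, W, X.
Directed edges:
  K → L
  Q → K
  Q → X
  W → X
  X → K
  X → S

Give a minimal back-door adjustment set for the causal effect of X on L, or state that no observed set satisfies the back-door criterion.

X→L: minimal back-door set {Q}.

desc(X)\{X}={K,L,S}; candidates ⊆ {Q,W}.
size 0: {}; under {} X still reaches {K,L,Q,W} ∋ L.
{Q}: X⊥L given {Q} in G with X→· removed — back-door holds.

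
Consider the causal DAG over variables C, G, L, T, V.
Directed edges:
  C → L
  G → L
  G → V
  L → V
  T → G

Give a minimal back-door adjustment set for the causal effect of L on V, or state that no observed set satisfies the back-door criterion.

L→V: minimal back-door set {G}.

desc(L)\{L}={V}; candidates ⊆ {C,G,T}.
size 0: {}; under {} L still reaches {C,G,T,V} ∋ V.
{G}: L⊥V given {G} in G with L→· removed — back-door holds.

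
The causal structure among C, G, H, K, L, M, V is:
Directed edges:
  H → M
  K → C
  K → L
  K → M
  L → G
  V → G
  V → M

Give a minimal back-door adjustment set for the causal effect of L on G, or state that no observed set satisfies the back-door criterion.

L→G: minimal back-door set ∅.

desc(L)\{L}={G}; candidates ⊆ {C,H,K,M,V}.
∅: L⊥G given ∅ in G with L→· removed — back-door holds.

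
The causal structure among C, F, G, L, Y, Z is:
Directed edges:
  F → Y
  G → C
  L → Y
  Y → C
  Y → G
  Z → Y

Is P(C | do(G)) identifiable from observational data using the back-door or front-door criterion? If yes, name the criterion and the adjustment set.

P(C|do(G)): backdoor, adjust for {Y}.

desc(G)\{G}={C}; candidates ⊆ {F,L,Y,Z}.
size 0: {}; under {} G still reaches {C,F,L,Y,Z} ∋ C.
{Y}: G⊥C given {Y} in G with G→· removed — back-door holds.
P(C|do(G)) = Σ_{Y} P(C|G,Y)·P(Y).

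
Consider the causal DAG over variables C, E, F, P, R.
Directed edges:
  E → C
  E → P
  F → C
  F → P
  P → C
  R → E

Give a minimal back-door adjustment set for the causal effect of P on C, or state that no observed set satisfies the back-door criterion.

P→C: minimal back-door set {E, F}.

desc(P)\{P}={C}; candidates ⊆ {E,F,R}.
size 0: {}; under {} P still reaches {C,E,F,R} ∋ C.
size 1: {E}, {F}, {R}; under {E} P still reaches {C,F} ∋ C.
{E,F}: P⊥C given {E,F} in G with P→· removed — back-door holds.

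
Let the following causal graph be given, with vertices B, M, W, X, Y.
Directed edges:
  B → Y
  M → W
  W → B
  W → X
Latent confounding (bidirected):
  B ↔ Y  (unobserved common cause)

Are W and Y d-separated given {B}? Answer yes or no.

Bayes-Ball from W | {B} reaches {M,X,Y}.
Y ∈ reach(W|{B}) ⇒ W ⊥̸ Y | {B}.

No — W and Y are d-connected given {B}.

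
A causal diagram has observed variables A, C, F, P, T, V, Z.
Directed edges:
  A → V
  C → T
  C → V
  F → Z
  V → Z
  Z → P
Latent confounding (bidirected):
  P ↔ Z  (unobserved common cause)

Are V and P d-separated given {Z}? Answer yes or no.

Bayes-Ball from V | {Z} reaches {A,C,F,P,T}.
P ∈ reach(V|{Z}) ⇒ V ⊥̸ P | {Z}.

No — V and P are d-connected given {Z}.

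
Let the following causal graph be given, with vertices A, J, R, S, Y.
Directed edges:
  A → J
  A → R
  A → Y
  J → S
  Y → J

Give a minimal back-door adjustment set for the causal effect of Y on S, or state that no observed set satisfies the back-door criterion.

Y→S: minimal back-door set {A}.

desc(Y)\{Y}={J,S}; candidates ⊆ {A,R}.
size 0: {}; under {} Y still reaches {A,J,R,S} ∋ S.
{A}: Y⊥S given {A} in G with Y→· removed — back-door holds.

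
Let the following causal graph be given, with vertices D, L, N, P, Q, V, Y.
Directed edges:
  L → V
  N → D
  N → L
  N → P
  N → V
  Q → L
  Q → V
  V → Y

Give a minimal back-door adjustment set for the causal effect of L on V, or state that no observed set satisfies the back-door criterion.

desc(L)\{L}={V,Y}; candidates ⊆ {D,N,P,Q}.
size 0: {}; under {} L still reaches {D,N,P,Q,V,Y} ∋ V.
size 1: {D}, {N}, {P} …(+1); under {D} L still reaches {N,P,Q,V,Y} ∋ V.
{N,Q}: L⊥V given {N,Q} in G with L→· removed — back-door holds.

L→V: minimal back-door set {N, Q}.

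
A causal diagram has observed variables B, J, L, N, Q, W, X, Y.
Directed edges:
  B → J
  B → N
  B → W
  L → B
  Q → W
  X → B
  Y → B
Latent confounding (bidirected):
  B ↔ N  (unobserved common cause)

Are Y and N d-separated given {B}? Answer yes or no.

Bayes-Ball from Y | {B} reaches {L,N,X}.
N ∈ reach(Y|{B}) ⇒ Y ⊥̸ N | {B}.

No — Y and N are d-connected given {B}.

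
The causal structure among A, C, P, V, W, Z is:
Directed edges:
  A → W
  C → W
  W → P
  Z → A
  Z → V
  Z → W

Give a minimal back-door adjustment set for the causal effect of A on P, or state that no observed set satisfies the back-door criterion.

A→P: minimal back-door set {Z}.

desc(A)\{A}={P,W}; candidates ⊆ {C,V,Z}.
size 0: {}; under {} A still reaches {P,V,W,Z} ∋ P.
{Z}: A⊥P given {Z} in G with A→· removed — back-door holds.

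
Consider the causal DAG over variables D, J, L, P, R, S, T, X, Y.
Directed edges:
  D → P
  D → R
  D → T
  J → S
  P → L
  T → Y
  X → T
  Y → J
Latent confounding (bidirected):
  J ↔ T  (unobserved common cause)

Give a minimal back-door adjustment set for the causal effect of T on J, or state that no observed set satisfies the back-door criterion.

T→J: no observed back-door set.

desc(T)\{T}={J,S,Y}; candidates ⊆ {D,L,P,R,X}.
T↔J: latent back-door arc(s) into T.
size 0: {}; under {} T still reaches {D,J,L,P,R,S,X} ∋ J.
size 1: {D}, {L}, {P} …(+2); under {D} T still reaches {J,S,X} ∋ J.
size 2: {D,L}, {D,P}, {D,R} …(+7); under {D,L} T still reaches {J,S,X} ∋ J.
T↔J cannot be blocked by any observed set — no back-door set.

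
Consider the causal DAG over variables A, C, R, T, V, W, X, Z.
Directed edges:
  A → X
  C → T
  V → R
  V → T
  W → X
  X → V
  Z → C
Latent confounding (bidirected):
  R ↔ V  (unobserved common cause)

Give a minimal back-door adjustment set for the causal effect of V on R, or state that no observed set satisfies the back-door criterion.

desc(V)\{V}={R,T}; candidates ⊆ {A,C,W,X,Z}.
V↔R: latent back-door arc(s) into V.
size 0: {}; under {} V still reaches {A,R,W,X} ∋ R.
size 1: {A}, {C}, {W} …(+2); under {A} V still reaches {R,W,X} ∋ R.
size 2: {A,C}, {A,W}, {A,X} …(+7); under {A,C} V still reaches {R,W,X} ∋ R.
V↔R cannot be blocked by any observed set — no back-door set.

V→R: no observed back-door set.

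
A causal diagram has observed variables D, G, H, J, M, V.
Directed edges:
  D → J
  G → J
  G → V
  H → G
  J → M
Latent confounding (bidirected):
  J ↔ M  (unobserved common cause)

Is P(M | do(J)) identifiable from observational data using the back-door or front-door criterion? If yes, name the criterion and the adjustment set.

P(M|do(J)): not identifiable (no BD/FD set).

desc(J)\{J}={M}; candidates ⊆ {D,G,H,V}.
J↔M: latent back-door arc(s) into J.
size 0: {}; under {} J still reaches {D,G,H,M,V} ∋ M.
size 1: {D}, {G}, {H} …(+1); under {D} J still reaches {G,H,M,V} ∋ M.
size 2: {D,G}, {D,H}, {D,V} …(+3); under {D,G} J still reaches {M} ∋ M.
J↔M cannot be blocked by any observed set — no back-door set.
No mediator lies on a directed J→…→M path.
Neither criterion identifies P(M|do(J)) in this graph.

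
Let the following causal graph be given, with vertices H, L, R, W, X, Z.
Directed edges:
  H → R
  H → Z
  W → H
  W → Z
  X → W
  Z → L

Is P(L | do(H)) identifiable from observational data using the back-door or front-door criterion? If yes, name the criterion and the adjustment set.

P(L|do(H)): backdoor, adjust for {W}.

desc(H)\{H}={L,R,Z}; candidates ⊆ {W,X}.
size 0: {}; under {} H still reaches {L,W,X,Z} ∋ L.
{W}: H⊥L given {W} in G with H→· removed — back-door holds.
P(L|do(H)) = Σ_{W} P(L|H,W)·P(W).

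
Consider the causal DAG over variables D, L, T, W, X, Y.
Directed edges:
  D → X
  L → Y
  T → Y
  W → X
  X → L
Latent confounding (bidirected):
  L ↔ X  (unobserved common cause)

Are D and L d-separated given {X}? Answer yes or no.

No — D and L are d-connected given {X}.

Bayes-Ball from D | {X} reaches {L,W,Y}.
L ∈ reach(D|{X}) ⇒ D ⊥̸ L | {X}.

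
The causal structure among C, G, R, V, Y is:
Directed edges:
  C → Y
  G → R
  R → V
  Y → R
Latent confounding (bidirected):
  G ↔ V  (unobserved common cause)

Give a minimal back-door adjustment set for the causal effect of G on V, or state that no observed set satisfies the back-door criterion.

desc(G)\{G}={R,V}; candidates ⊆ {C,Y}.
G↔V: latent back-door arc(s) into G.
size 0: {}; under {} G still reaches {V} ∋ V.
size 1: {C}, {Y}; under {C} G still reaches {V} ∋ V.
size 2: {C,Y}; under {C,Y} G still reaches {V} ∋ V.
G↔V cannot be blocked by any observed set — no back-door set.

G→V: no observed back-door set.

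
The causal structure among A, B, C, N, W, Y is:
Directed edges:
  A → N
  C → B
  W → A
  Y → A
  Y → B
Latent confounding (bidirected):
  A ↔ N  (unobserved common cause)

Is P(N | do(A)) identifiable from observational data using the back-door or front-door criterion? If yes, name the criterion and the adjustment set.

P(N|do(A)): not identifiable (no BD/FD set).

desc(A)\{A}={N}; candidates ⊆ {B,C,W,Y}.
A↔N: latent back-door arc(s) into A.
size 0: {}; under {} A still reaches {B,N,W,Y} ∋ N.
size 1: {B}, {C}, {W} …(+1); under {B} A still reaches {C,N,W,Y} ∋ N.
size 2: {B,C}, {B,W}, {B,Y} …(+3); under {B,C} A still reaches {N,W,Y} ∋ N.
A↔N cannot be blocked by any observed set — no back-door set.
No mediator lies on a directed A→…→N path.
Neither criterion identifies P(N|do(A)) in this graph.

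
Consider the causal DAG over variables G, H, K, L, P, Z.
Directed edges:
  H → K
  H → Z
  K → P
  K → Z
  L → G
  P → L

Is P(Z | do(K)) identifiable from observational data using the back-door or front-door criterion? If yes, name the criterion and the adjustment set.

desc(K)\{K}={G,L,P,Z}; candidates ⊆ {H}.
size 0: {}; under {} K still reaches {H,Z} ∋ Z.
{H}: K⊥Z given {H} in G with K→· removed — back-door holds.
P(Z|do(K)) = Σ_{H} P(Z|K,H)·P(H).

P(Z|do(K)): backdoor, adjust for {H}.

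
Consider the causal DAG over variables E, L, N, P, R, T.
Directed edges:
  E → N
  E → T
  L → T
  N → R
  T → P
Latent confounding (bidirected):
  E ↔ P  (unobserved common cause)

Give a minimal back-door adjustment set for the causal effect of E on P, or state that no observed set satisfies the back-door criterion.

E→P: no observed back-door set.

desc(E)\{E}={N,P,R,T}; candidates ⊆ {L}.
E↔P: latent back-door arc(s) into E.
size 0: {}; under {} E still reaches {P} ∋ P.
size 1: {L}; under {L} E still reaches {P} ∋ P.
E↔P cannot be blocked by any observed set — no back-door set.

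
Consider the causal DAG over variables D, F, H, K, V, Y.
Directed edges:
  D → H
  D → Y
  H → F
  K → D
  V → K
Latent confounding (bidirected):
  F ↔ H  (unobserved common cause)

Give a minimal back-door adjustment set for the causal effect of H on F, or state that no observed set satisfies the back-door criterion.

desc(H)\{H}={F}; candidates ⊆ {D,K,V,Y}.
H↔F: latent back-door arc(s) into H.
size 0: {}; under {} H still reaches {D,F,K,V,Y} ∋ F.
size 1: {D}, {K}, {V} …(+1); under {D} H still reaches {F} ∋ F.
size 2: {D,K}, {D,V}, {D,Y} …(+3); under {D,K} H still reaches {F} ∋ F.
H↔F cannot be blocked by any observed set — no back-door set.

H→F: no observed back-door set.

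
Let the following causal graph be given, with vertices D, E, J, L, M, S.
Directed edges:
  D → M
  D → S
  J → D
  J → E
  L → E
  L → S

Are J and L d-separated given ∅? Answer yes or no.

Bayes-Ball from J | ∅ reaches {D,E,M,S}.
L ∉ reach(J|∅) ⇒ J ⊥ L | ∅.

Yes — J ⊥ L | ∅.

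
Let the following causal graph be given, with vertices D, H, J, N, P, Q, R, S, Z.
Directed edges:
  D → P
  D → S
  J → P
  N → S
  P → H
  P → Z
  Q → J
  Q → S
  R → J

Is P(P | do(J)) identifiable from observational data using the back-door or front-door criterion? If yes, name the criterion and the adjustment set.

desc(J)\{J}={H,P,Z}; candidates ⊆ {D,N,Q,R,S}.
∅: J⊥P given ∅ in G with J→· removed — back-door holds.
P(P|do(J)) = P(P|J) — no adjustment needed.

P(P|do(J)): backdoor, adjust for ∅.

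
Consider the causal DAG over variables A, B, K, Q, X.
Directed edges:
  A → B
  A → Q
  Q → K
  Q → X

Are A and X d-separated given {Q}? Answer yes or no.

Yes — A ⊥ X | {Q}.

Bayes-Ball from A | {Q} reaches {B}.
X ∉ reach(A|{Q}) ⇒ A ⊥ X | {Q}.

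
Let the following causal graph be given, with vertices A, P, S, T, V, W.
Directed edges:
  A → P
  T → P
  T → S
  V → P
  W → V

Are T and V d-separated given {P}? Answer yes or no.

Bayes-Ball from T | {P} reaches {A,S,V,W}.
V ∈ reach(T|{P}) ⇒ T ⊥̸ V | {P}.

No — T and V are d-connected given {P}.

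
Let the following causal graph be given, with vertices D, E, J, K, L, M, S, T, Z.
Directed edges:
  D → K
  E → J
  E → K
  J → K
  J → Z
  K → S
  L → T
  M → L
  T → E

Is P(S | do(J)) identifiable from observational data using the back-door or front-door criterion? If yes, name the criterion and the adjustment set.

desc(J)\{J}={K,S,Z}; candidates ⊆ {D,E,L,M,T}.
size 0: {}; under {} J still reaches {E,K,L,M,S,T} ∋ S.
{E}: J⊥S given {E} in G with J→· removed — back-door holds.
P(S|do(J)) = Σ_{E} P(S|J,E)·P(E).

P(S|do(J)): backdoor, adjust for {E}.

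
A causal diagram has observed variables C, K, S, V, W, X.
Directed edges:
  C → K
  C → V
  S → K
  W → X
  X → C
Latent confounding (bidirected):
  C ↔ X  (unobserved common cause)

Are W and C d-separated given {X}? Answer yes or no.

No — W and C are d-connected given {X}.

Bayes-Ball from W | {X} reaches {C,K,V}.
C ∈ reach(W|{X}) ⇒ W ⊥̸ C | {X}.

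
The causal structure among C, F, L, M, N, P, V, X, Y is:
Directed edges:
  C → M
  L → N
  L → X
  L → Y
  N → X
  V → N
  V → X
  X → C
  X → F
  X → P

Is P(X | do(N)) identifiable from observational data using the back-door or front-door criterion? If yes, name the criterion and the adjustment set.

P(X|do(N)): backdoor, adjust for {L, V}.

desc(N)\{N}={C,F,M,P,X}; candidates ⊆ {L,V,Y}.
size 0: {}; under {} N still reaches {C,F,L,M,P,V,X,Y} ∋ X.
size 1: {L}, {V}, {Y}; under {L} N still reaches {C,F,M,P,V,X} ∋ X.
{L,V}: N⊥X given {L,V} in G with N→· removed — back-door holds.
P(X|do(N)) = Σ_{L,V} P(X|N,L,V)·P(L,V).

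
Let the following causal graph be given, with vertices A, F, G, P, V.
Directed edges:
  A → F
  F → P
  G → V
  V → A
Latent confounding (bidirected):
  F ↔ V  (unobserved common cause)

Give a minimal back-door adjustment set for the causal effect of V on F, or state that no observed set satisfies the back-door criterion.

V→F: no observed back-door set.

desc(V)\{V}={A,F,P}; candidates ⊆ {G}.
V↔F: latent back-door arc(s) into V.
size 0: {}; under {} V still reaches {F,G,P} ∋ F.
size 1: {G}; under {G} V still reaches {F,P} ∋ F.
V↔F cannot be blocked by any observed set — no back-door set.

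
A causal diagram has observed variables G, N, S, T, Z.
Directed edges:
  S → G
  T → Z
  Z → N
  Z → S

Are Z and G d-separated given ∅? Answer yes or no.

Bayes-Ball from Z | ∅ reaches {G,N,S,T}.
G ∈ reach(Z|∅) ⇒ Z ⊥̸ G | ∅.

No — Z and G are d-connected given ∅.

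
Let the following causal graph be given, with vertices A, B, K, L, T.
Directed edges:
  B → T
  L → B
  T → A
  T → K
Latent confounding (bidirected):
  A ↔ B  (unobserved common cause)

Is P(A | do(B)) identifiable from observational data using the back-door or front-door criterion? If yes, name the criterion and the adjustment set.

P(A|do(B)): frontdoor, adjust for {T}.

desc(B)\{B}={A,K,T}; candidates ⊆ {L}.
B↔A: latent back-door arc(s) into B.
size 0: {}; under {} B still reaches {A,L} ∋ A.
size 1: {L}; under {L} B still reaches {A} ∋ A.
B↔A cannot be blocked by any observed set — no back-door set.
{T}: (i) intercepts every directed B→A path; (ii) no back-door B→{T}; (iii) {B} blocks every back-door {T}→A. Front-door holds.
P(A|do(B)) = Σ_{T} P(T|B) Σ_{B'} P(A|T,B')P(B').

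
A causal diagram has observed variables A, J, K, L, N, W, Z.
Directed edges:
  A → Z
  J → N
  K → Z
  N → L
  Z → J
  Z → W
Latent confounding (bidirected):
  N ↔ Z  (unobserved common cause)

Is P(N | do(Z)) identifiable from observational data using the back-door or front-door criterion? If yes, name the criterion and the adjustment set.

P(N|do(Z)): frontdoor, adjust for {J}.

desc(Z)\{Z}={J,L,N,W}; candidates ⊆ {A,K}.
Z↔N: latent back-door arc(s) into Z.
size 0: {}; under {} Z still reaches {A,K,L,N} ∋ N.
size 1: {A}, {K}; under {A} Z still reaches {K,L,N} ∋ N.
size 2: {A,K}; under {A,K} Z still reaches {L,N} ∋ N.
Z↔N cannot be blocked by any observed set — no back-door set.
{J}: (i) intercepts every directed Z→N path; (ii) no back-door Z→{J}; (iii) {Z} blocks every back-door {J}→N. Front-door holds.
P(N|do(Z)) = Σ_{J} P(J|Z) Σ_{Z'} P(N|J,Z')P(Z').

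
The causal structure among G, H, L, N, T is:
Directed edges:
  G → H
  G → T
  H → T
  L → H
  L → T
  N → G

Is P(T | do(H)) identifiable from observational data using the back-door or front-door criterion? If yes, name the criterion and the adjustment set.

desc(H)\{H}={T}; candidates ⊆ {G,L,N}.
size 0: {}; under {} H still reaches {G,L,N,T} ∋ T.
size 1: {G}, {L}, {N}; under {G} H still reaches {L,T} ∋ T.
{G,L}: H⊥T given {G,L} in G with H→· removed — back-door holds.
P(T|do(H)) = Σ_{G,L} P(T|H,G,L)·P(G,L).

P(T|do(H)): backdoor, adjust for {G, L}.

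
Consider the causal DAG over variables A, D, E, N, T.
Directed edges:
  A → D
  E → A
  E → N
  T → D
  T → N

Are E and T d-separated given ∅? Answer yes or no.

Yes — E ⊥ T | ∅.

Bayes-Ball from E | ∅ reaches {A,D,N}.
T ∉ reach(E|∅) ⇒ E ⊥ T | ∅.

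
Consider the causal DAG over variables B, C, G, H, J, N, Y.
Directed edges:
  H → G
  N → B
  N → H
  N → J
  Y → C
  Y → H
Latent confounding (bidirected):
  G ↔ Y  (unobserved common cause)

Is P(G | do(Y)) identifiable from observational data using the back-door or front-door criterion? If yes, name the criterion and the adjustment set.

P(G|do(Y)): frontdoor, adjust for {H}.

desc(Y)\{Y}={C,G,H}; candidates ⊆ {B,J,N}.
Y↔G: latent back-door arc(s) into Y.
size 0: {}; under {} Y still reaches {G} ∋ G.
size 1: {B}, {J}, {N}; under {B} Y still reaches {G} ∋ G.
size 2: {B,J}, {B,N}, {J,N}; under {B,J} Y still reaches {G} ∋ G.
Y↔G cannot be blocked by any observed set — no back-door set.
{H}: (i) intercepts every directed Y→G path; (ii) no back-door Y→{H}; (iii) {Y} blocks every back-door {H}→G. Front-door holds.
P(G|do(Y)) = Σ_{H} P(H|Y) Σ_{Y'} P(G|H,Y')P(Y').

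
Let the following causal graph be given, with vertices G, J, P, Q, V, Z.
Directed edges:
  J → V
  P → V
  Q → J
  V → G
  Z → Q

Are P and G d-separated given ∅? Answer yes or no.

Bayes-Ball from P | ∅ reaches {G,V}.
G ∈ reach(P|∅) ⇒ P ⊥̸ G | ∅.

No — P and G are d-connected given ∅.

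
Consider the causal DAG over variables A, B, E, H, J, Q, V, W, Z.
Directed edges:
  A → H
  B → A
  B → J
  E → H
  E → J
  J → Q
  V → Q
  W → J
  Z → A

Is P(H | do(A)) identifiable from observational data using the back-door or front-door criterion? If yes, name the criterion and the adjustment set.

desc(A)\{A}={H}; candidates ⊆ {B,E,J,Q,V,W,Z}.
∅: A⊥H given ∅ in G with A→· removed — back-door holds.
P(H|do(A)) = P(H|A) — no adjustment needed.

P(H|do(A)): backdoor, adjust for ∅.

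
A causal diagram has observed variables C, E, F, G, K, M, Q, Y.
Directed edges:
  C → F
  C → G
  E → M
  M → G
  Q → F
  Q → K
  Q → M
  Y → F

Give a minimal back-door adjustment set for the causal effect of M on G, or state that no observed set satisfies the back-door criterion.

M→G: minimal back-door set ∅.

desc(M)\{M}={G}; candidates ⊆ {C,E,F,K,Q,Y}.
∅: M⊥G given ∅ in G with M→· removed — back-door holds.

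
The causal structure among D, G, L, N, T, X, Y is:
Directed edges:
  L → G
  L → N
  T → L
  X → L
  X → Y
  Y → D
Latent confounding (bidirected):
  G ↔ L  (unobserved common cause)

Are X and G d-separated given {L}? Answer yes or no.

No — X and G are d-connected given {L}.

Bayes-Ball from X | {L} reaches {D,G,T,Y}.
G ∈ reach(X|{L}) ⇒ X ⊥̸ G | {L}.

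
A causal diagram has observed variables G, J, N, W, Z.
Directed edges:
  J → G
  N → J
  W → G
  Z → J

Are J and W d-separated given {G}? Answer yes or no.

No — J and W are d-connected given {G}.

Bayes-Ball from J | {G} reaches {N,W,Z}.
W ∈ reach(J|{G}) ⇒ J ⊥̸ W | {G}.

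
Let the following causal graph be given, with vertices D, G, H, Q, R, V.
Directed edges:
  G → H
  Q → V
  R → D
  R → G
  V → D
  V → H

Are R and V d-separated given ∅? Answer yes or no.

Yes — R ⊥ V | ∅.

Bayes-Ball from R | ∅ reaches {D,G,H}.
V ∉ reach(R|∅) ⇒ R ⊥ V | ∅.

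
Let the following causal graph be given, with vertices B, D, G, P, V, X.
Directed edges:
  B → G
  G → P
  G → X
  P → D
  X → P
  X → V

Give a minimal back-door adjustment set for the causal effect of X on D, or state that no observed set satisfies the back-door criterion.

desc(X)\{X}={D,P,V}; candidates ⊆ {B,G}.
size 0: {}; under {} X still reaches {B,D,G,P} ∋ D.
{G}: X⊥D given {G} in G with X→· removed — back-door holds.

X→D: minimal back-door set {G}.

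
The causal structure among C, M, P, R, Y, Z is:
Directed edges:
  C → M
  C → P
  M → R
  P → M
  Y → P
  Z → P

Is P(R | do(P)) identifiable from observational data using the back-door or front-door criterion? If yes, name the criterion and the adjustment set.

desc(P)\{P}={M,R}; candidates ⊆ {C,Y,Z}.
size 0: {}; under {} P still reaches {C,M,R,Y,Z} ∋ R.
{C}: P⊥R given {C} in G with P→· removed — back-door holds.
P(R|do(P)) = Σ_{C} P(R|P,C)·P(C).

P(R|do(P)): backdoor, adjust for {C}.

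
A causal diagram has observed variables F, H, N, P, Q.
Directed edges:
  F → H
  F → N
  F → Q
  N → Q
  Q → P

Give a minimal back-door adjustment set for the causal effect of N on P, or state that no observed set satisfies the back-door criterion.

N→P: minimal back-door set {F}.

desc(N)\{N}={P,Q}; candidates ⊆ {F,H}.
size 0: {}; under {} N still reaches {F,H,P,Q} ∋ P.
{F}: N⊥P given {F} in G with N→· removed — back-door holds.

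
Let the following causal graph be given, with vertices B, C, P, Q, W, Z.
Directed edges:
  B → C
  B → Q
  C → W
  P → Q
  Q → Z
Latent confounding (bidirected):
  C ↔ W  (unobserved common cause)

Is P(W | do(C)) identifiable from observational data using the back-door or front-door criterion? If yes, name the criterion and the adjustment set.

desc(C)\{C}={W}; candidates ⊆ {B,P,Q,Z}.
C↔W: latent back-door arc(s) into C.
size 0: {}; under {} C still reaches {B,Q,W,Z} ∋ W.
size 1: {B}, {P}, {Q} …(+1); under {B} C still reaches {W} ∋ W.
size 2: {B,P}, {B,Q}, {B,Z} …(+3); under {B,P} C still reaches {W} ∋ W.
C↔W cannot be blocked by any observed set — no back-door set.
No mediator lies on a directed C→…→W path.
Neither criterion identifies P(W|do(C)) in this graph.

P(W|do(C)): not identifiable (no BD/FD set).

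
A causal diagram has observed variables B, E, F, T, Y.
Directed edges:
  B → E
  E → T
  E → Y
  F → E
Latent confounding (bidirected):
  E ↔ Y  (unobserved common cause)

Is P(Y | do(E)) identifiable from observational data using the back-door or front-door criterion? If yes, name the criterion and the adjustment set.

P(Y|do(E)): not identifiable (no BD/FD set).

desc(E)\{E}={T,Y}; candidates ⊆ {B,F}.
E↔Y: latent back-door arc(s) into E.
size 0: {}; under {} E still reaches {B,F,Y} ∋ Y.
size 1: {B}, {F}; under {B} E still reaches {F,Y} ∋ Y.
size 2: {B,F}; under {B,F} E still reaches {Y} ∋ Y.
E↔Y cannot be blocked by any observed set — no back-door set.
No mediator lies on a directed E→…→Y path.
Neither criterion identifies P(Y|do(E)) in this graph.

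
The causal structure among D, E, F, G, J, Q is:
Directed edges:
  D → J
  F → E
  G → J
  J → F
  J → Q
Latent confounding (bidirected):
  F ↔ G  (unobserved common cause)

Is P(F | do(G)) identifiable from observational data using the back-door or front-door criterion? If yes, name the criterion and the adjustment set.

desc(G)\{G}={E,F,J,Q}; candidates ⊆ {D}.
G↔F: latent back-door arc(s) into G.
size 0: {}; under {} G still reaches {E,F} ∋ F.
size 1: {D}; under {D} G still reaches {E,F} ∋ F.
G↔F cannot be blocked by any observed set — no back-door set.
{J}: (i) intercepts every directed G→F path; (ii) no back-door G→{J}; (iii) {G} blocks every back-door {J}→F. Front-door holds.
P(F|do(G)) = Σ_{J} P(J|G) Σ_{G'} P(F|J,G')P(G').

P(F|do(G)): frontdoor, adjust for {J}.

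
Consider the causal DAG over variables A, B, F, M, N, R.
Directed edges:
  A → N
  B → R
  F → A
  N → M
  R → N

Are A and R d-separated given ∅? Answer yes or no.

Bayes-Ball from A | ∅ reaches {F,M,N}.
R ∉ reach(A|∅) ⇒ A ⊥ R | ∅.

Yes — A ⊥ R | ∅.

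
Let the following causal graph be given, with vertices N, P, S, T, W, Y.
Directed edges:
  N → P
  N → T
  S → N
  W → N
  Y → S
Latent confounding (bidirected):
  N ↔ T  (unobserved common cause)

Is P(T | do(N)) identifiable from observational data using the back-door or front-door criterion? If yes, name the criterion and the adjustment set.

P(T|do(N)): not identifiable (no BD/FD set).

desc(N)\{N}={P,T}; candidates ⊆ {S,W,Y}.
N↔T: latent back-door arc(s) into N.
size 0: {}; under {} N still reaches {S,T,W,Y} ∋ T.
size 1: {S}, {W}, {Y}; under {S} N still reaches {T,W} ∋ T.
size 2: {S,W}, {S,Y}, {W,Y}; under {S,W} N still reaches {T} ∋ T.
N↔T cannot be blocked by any observed set — no back-door set.
No mediator lies on a directed N→…→T path.
Neither criterion identifies P(T|do(N)) in this graph.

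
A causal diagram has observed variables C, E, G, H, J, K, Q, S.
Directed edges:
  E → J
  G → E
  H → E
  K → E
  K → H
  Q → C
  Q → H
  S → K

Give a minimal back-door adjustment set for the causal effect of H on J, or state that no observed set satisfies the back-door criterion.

H→J: minimal back-door set {K}.

desc(H)\{H}={E,J}; candidates ⊆ {C,G,K,Q,S}.
size 0: {}; under {} H still reaches {C,E,J,K,Q,S} ∋ J.
{K}: H⊥J given {K} in G with H→· removed — back-door holds.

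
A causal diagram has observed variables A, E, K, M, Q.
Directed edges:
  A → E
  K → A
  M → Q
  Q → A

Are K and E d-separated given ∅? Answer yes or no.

No — K and E are d-connected given ∅.

Bayes-Ball from K | ∅ reaches {A,E}.
E ∈ reach(K|∅) ⇒ K ⊥̸ E | ∅.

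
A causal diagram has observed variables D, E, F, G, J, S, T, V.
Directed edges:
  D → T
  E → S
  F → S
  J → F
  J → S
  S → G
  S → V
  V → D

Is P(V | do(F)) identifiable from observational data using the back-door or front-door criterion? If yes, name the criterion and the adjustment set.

P(V|do(F)): backdoor, adjust for {J}.

desc(F)\{F}={D,G,S,T,V}; candidates ⊆ {E,J}.
size 0: {}; under {} F still reaches {D,G,J,S,T,V} ∋ V.
{J}: F⊥V given {J} in G with F→· removed — back-door holds.
P(V|do(F)) = Σ_{J} P(V|F,J)·P(J).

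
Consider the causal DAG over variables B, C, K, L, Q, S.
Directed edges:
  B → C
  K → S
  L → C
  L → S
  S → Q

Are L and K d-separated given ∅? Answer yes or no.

Bayes-Ball from L | ∅ reaches {C,Q,S}.
K ∉ reach(L|∅) ⇒ L ⊥ K | ∅.

Yes — L ⊥ K | ∅.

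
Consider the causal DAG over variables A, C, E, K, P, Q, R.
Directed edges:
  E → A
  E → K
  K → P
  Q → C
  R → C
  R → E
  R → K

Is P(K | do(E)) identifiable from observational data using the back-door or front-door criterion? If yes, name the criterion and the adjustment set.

P(K|do(E)): backdoor, adjust for {R}.

desc(E)\{E}={A,K,P}; candidates ⊆ {C,Q,R}.
size 0: {}; under {} E still reaches {C,K,P,R} ∋ K.
{R}: E⊥K given {R} in G with E→· removed — back-door holds.
P(K|do(E)) = Σ_{R} P(K|E,R)·P(R).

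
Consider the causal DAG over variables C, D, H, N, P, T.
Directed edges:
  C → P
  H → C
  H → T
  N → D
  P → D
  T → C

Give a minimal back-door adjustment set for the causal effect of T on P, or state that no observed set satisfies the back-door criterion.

T→P: minimal back-door set {H}.

desc(T)\{T}={C,D,P}; candidates ⊆ {H,N}.
size 0: {}; under {} T still reaches {C,D,H,P} ∋ P.
{H}: T⊥P given {H} in G with T→· removed — back-door holds.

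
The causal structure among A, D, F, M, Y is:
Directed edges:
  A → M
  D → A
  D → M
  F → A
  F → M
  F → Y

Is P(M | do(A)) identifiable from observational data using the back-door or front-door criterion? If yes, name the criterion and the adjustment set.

P(M|do(A)): backdoor, adjust for {D, F}.

desc(A)\{A}={M}; candidates ⊆ {D,F,Y}.
size 0: {}; under {} A still reaches {D,F,M,Y} ∋ M.
size 1: {D}, {F}, {Y}; under {D} A still reaches {F,M,Y} ∋ M.
{D,F}: A⊥M given {D,F} in G with A→· removed — back-door holds.
P(M|do(A)) = Σ_{D,F} P(M|A,D,F)·P(D,F).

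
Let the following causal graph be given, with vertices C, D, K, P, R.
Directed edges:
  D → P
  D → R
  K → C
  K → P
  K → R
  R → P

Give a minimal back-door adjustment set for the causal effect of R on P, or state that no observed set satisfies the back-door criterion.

R→P: minimal back-door set {D, K}.

desc(R)\{R}={P}; candidates ⊆ {C,D,K}.
size 0: {}; under {} R still reaches {C,D,K,P} ∋ P.
size 1: {C}, {D}, {K}; under {C} R still reaches {D,K,P} ∋ P.
{D,K}: R⊥P given {D,K} in G with R→· removed — back-door holds.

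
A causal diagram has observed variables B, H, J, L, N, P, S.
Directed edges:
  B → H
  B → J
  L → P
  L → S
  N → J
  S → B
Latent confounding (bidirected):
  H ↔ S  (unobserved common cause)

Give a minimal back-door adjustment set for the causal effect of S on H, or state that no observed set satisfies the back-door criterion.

S→H: no observed back-door set.

desc(S)\{S}={B,H,J}; candidates ⊆ {L,N,P}.
S↔H: latent back-door arc(s) into S.
size 0: {}; under {} S still reaches {H,L,P} ∋ H.
size 1: {L}, {N}, {P}; under {L} S still reaches {H} ∋ H.
size 2: {L,N}, {L,P}, {N,P}; under {L,N} S still reaches {H} ∋ H.
S↔H cannot be blocked by any observed set — no back-door set.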